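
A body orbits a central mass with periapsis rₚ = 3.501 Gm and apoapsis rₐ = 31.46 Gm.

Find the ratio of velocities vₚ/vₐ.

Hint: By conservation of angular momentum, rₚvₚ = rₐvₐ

Convert to SI: rₚ = 3.501 Gm = 3.501e+09 m; rₐ = 31.46 Gm = 3.146e+10 m.
Conservation of angular momentum gives rₚvₚ = rₐvₐ, so vₚ/vₐ = rₐ/rₚ.
vₚ/vₐ = 3.146e+10 / 3.501e+09 ≈ 8.986.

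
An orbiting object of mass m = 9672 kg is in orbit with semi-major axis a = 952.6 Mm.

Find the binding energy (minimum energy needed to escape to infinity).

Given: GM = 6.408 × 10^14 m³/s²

Convert to SI: a = 952.6 Mm = 9.526e+08 m.
Total orbital energy is E = −GMm/(2a); binding energy is E_bind = −E = GMm/(2a).
E_bind = 6.408e+14 · 9672 / (2 · 9.526e+08) J ≈ 3.253e+09 J = 3.253 GJ.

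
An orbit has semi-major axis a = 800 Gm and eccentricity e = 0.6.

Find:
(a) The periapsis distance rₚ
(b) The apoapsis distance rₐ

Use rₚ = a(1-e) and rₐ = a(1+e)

Convert to SI: a = 800 Gm = 8e+11 m.
(a) rₚ = a(1 − e) = 8e+11 · (1 − 0.6) = 8e+11 · 0.4 ≈ 3.2e+11 m = 320 Gm.
(b) rₐ = a(1 + e) = 8e+11 · (1 + 0.6) = 8e+11 · 1.6 ≈ 1.28e+12 m = 1.28 Tm.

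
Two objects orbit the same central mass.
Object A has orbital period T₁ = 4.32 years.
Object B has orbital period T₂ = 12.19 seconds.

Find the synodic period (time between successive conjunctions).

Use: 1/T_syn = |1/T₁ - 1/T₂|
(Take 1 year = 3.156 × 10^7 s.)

Convert to SI: T₁ = 4.32 years = 1.36339e+08 s.
T_syn = |T₁ · T₂ / (T₁ − T₂)|.
T_syn = |1.36339e+08 · 12.19 / (1.36339e+08 − 12.19)| s ≈ 12.19 s = 12.19 seconds.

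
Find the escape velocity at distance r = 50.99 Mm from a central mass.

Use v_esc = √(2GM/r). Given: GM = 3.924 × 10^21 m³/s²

Convert to SI: r = 50.99 Mm = 5.099e+07 m.
Escape velocity comes from setting total energy to zero: ½v² − GM/r = 0 ⇒ v_esc = √(2GM / r).
v_esc = √(2 · 3.924e+21 / 5.099e+07) m/s ≈ 1.241e+07 m/s = 1.241e+04 km/s.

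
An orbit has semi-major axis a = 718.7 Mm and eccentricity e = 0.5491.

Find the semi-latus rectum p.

Convert to SI: a = 718.7 Mm = 7.187e+08 m.
p = a (1 − e²).
p = 7.187e+08 · (1 − (0.5491)²) = 7.187e+08 · 0.698489 ≈ 5.02e+08 m = 502 Mm.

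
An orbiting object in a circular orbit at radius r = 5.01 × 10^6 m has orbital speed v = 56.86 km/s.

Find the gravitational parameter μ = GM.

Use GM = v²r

Convert to SI: v = 56.86 km/s = 56860 m/s.
For a circular orbit v² = GM/r, so GM = v² · r.
GM = (56860)² · 5.01e+06 m³/s² ≈ 1.62e+16 m³/s² = 1.62 × 10^16 m³/s².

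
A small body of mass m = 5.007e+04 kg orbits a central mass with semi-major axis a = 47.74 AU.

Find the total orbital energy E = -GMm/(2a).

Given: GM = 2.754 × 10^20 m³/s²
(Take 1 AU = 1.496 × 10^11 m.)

Convert to SI: a = 47.74 AU = 7.1419e+12 m.
E = −GMm / (2a).
E = −2.754e+20 · 5.007e+04 / (2 · 7.1419e+12) J ≈ -9.654e+11 J = -965.4 GJ.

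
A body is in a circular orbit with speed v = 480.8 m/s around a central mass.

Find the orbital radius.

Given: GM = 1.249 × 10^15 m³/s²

For a circular orbit, v² = GM / r, so r = GM / v².
r = 1.249e+15 / (480.8)² m ≈ 5.403e+09 m = 5.403 × 10^9 m.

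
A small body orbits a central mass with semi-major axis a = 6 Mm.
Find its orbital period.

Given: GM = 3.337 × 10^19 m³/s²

Convert to SI: a = 6 Mm = 6e+06 m.
Kepler's third law: T = 2π √(a³ / GM).
Substituting a = 6e+06 m and GM = 3.337e+19 m³/s²:
T = 2π √((6e+06)³ / 3.337e+19) s
T ≈ 15.99 s = 15.99 seconds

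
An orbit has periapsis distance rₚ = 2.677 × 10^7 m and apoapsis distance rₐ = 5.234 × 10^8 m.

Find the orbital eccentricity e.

e = (rₐ − rₚ) / (rₐ + rₚ).
e = (5.234e+08 − 2.677e+07) / (5.234e+08 + 2.677e+07) = 4.9663e+08 / 5.5017e+08 ≈ 0.9027.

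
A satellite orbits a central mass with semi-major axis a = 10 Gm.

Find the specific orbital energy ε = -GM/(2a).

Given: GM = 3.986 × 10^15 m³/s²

Convert to SI: a = 10 Gm = 1e+10 m.
ε = −GM / (2a).
ε = −3.986e+15 / (2 · 1e+10) J/kg ≈ -1.993e+05 J/kg = -199.3 kJ/kg.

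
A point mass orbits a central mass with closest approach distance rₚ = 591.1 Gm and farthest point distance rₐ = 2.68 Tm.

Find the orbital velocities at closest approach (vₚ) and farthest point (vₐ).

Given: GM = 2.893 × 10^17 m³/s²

Convert to SI: rₚ = 591.1 Gm = 5.911e+11 m; rₐ = 2.68 Tm = 2.68e+12 m.
Use the vis-viva equation v² = GM(2/r − 1/a) with a = (rₚ + rₐ)/2 = (5.911e+11 + 2.68e+12)/2 = 1.63555e+12 m.
vₚ = √(GM · (2/rₚ − 1/a)) = √(2.893e+17 · (2/5.911e+11 − 1/1.63555e+12)) m/s ≈ 895.5 m/s = 895.5 m/s.
vₐ = √(GM · (2/rₐ − 1/a)) = √(2.893e+17 · (2/2.68e+12 − 1/1.63555e+12)) m/s ≈ 197.5 m/s = 197.5 m/s.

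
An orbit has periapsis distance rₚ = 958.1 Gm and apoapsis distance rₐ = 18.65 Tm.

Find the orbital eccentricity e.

Convert to SI: rₚ = 958.1 Gm = 9.581e+11 m; rₐ = 18.65 Tm = 1.865e+13 m.
e = (rₐ − rₚ) / (rₐ + rₚ).
e = (1.865e+13 − 9.581e+11) / (1.865e+13 + 9.581e+11) = 1.76919e+13 / 1.96081e+13 ≈ 0.9023.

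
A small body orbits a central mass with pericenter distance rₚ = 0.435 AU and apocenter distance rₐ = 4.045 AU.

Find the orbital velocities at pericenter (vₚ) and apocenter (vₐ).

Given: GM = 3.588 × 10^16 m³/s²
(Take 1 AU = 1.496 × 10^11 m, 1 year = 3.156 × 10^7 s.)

Convert to SI: rₚ = 0.435 AU = 6.5076e+10 m; rₐ = 4.045 AU = 6.05132e+11 m.
Use the vis-viva equation v² = GM(2/r − 1/a) with a = (rₚ + rₐ)/2 = (6.5076e+10 + 6.05132e+11)/2 = 3.35104e+11 m.
vₚ = √(GM · (2/rₚ − 1/a)) = √(3.588e+16 · (2/6.5076e+10 − 1/3.35104e+11)) m/s ≈ 997.8 m/s = 0.2105 AU/year.
vₐ = √(GM · (2/rₐ − 1/a)) = √(3.588e+16 · (2/6.05132e+11 − 1/3.35104e+11)) m/s ≈ 107.3 m/s = 0.02264 AU/year.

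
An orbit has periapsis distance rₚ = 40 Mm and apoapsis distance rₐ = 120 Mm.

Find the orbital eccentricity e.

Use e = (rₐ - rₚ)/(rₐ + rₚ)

Convert to SI: rₚ = 40 Mm = 4e+07 m; rₐ = 120 Mm = 1.2e+08 m.
e = (rₐ − rₚ) / (rₐ + rₚ).
e = (1.2e+08 − 4e+07) / (1.2e+08 + 4e+07) = 8e+07 / 1.6e+08 ≈ 0.5.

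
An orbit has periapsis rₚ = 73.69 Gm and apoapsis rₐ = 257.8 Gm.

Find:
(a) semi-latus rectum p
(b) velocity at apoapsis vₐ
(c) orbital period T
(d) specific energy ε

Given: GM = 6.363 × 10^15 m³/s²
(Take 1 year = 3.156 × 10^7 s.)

Convert to SI: rₚ = 73.69 Gm = 7.369e+10 m; rₐ = 257.8 Gm = 2.578e+11 m.
(a) From a = (rₚ + rₐ)/2 = 1.65745e+11 m and e = (rₐ − rₚ)/(rₐ + rₚ) = 0.555401, p = a(1 − e²) = 1.65745e+11 · (1 − (0.555401)²) ≈ 1.146e+11 m
(b) With a = (rₚ + rₐ)/2 = 1.65745e+11 m, vₐ = √(GM (2/rₐ − 1/a)) = √(6.363e+15 · (2/2.578e+11 − 1/1.65745e+11)) m/s ≈ 104.8 m/s
(c) With a = (rₚ + rₐ)/2 = 1.65745e+11 m, T = 2π √(a³/GM) = 2π √((1.65745e+11)³/6.363e+15) s ≈ 5.315e+09 s
(d) With a = (rₚ + rₐ)/2 = 1.65745e+11 m, ε = −GM/(2a) = −6.363e+15/(2 · 1.65745e+11) J/kg ≈ -1.92e+04 J/kg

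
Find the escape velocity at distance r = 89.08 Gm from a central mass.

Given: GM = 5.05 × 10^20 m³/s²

Convert to SI: r = 89.08 Gm = 8.908e+10 m.
Escape velocity comes from setting total energy to zero: ½v² − GM/r = 0 ⇒ v_esc = √(2GM / r).
v_esc = √(2 · 5.05e+20 / 8.908e+10) m/s ≈ 1.065e+05 m/s = 106.5 km/s.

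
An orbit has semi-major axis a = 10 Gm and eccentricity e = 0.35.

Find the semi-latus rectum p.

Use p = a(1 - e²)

Convert to SI: a = 10 Gm = 1e+10 m.
p = a (1 − e²).
p = 1e+10 · (1 − (0.35)²) = 1e+10 · 0.8775 ≈ 8.775e+09 m = 8.775 Gm.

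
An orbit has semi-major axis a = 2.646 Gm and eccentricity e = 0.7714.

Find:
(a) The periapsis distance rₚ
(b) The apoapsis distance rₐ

Convert to SI: a = 2.646 Gm = 2.646e+09 m.
(a) rₚ = a(1 − e) = 2.646e+09 · (1 − 0.7714) = 2.646e+09 · 0.2286 ≈ 6.049e+08 m = 604.9 Mm.
(b) rₐ = a(1 + e) = 2.646e+09 · (1 + 0.7714) = 2.646e+09 · 1.7714 ≈ 4.687e+09 m = 4.687 Gm.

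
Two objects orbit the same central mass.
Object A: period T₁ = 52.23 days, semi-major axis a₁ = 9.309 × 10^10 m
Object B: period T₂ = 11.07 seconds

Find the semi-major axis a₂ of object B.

Convert to SI: T₁ = 52.23 days = 4.51267e+06 s.
Kepler's third law: (T₁/T₂)² = (a₁/a₂)³ ⇒ a₂ = a₁ · (T₂/T₁)^(2/3).
T₂/T₁ = 11.07 / 4.51267e+06 = 2.45309e-06.
a₂ = 9.309e+10 · (2.45309e-06)^(2/3) m ≈ 1.693e+07 m = 1.693 × 10^7 m.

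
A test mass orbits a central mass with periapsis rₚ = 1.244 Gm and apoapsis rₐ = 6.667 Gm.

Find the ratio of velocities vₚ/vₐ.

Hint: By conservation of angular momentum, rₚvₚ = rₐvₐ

Convert to SI: rₚ = 1.244 Gm = 1.244e+09 m; rₐ = 6.667 Gm = 6.667e+09 m.
Conservation of angular momentum gives rₚvₚ = rₐvₐ, so vₚ/vₐ = rₐ/rₚ.
vₚ/vₐ = 6.667e+09 / 1.244e+09 ≈ 5.359.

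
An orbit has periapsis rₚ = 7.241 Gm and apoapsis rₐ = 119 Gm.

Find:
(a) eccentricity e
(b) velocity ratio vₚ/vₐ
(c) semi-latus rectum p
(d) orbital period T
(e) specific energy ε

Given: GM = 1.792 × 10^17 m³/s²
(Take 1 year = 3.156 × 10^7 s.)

Convert to SI: rₚ = 7.241 Gm = 7.241e+09 m; rₐ = 119 Gm = 1.19e+11 m.
(a) e = (rₐ − rₚ)/(rₐ + rₚ) = (1.19e+11 − 7.241e+09)/(1.19e+11 + 7.241e+09) ≈ 0.8853
(b) Conservation of angular momentum (rₚvₚ = rₐvₐ) gives vₚ/vₐ = rₐ/rₚ = 1.19e+11/7.241e+09 ≈ 16.43
(c) From a = (rₚ + rₐ)/2 = 6.31205e+10 m and e = (rₐ − rₚ)/(rₐ + rₚ) = 0.885283, p = a(1 − e²) = 6.31205e+10 · (1 − (0.885283)²) ≈ 1.365e+10 m
(d) With a = (rₚ + rₐ)/2 = 6.31205e+10 m, T = 2π √(a³/GM) = 2π √((6.31205e+10)³/1.792e+17) s ≈ 2.354e+08 s
(e) With a = (rₚ + rₐ)/2 = 6.31205e+10 m, ε = −GM/(2a) = −1.792e+17/(2 · 6.31205e+10) J/kg ≈ -1.42e+06 J/kg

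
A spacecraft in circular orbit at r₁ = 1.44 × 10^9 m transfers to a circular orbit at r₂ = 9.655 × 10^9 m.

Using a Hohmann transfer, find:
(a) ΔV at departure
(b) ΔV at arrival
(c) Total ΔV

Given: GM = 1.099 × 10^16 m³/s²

Transfer semi-major axis: a_t = (r₁ + r₂)/2 = (1.44e+09 + 9.655e+09)/2 = 5.5475e+09 m.
Circular speeds: v₁ = √(GM/r₁) = 2762.6 m/s, v₂ = √(GM/r₂) = 1066.9 m/s.
Transfer speeds (vis-viva v² = GM(2/r − 1/a_t)): v₁ᵗ = 3644.56 m/s, v₂ᵗ = 543.57 m/s.
(a) ΔV₁ = |v₁ᵗ − v₁| ≈ 882 m/s = 882 m/s.
(b) ΔV₂ = |v₂ − v₂ᵗ| ≈ 523.3 m/s = 523.3 m/s.
(c) ΔV_total = ΔV₁ + ΔV₂ ≈ 1405 m/s = 1.405 km/s.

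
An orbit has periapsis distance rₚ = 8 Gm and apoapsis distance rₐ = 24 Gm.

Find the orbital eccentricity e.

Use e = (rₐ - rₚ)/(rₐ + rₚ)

Convert to SI: rₚ = 8 Gm = 8e+09 m; rₐ = 24 Gm = 2.4e+10 m.
e = (rₐ − rₚ) / (rₐ + rₚ).
e = (2.4e+10 − 8e+09) / (2.4e+10 + 8e+09) = 1.6e+10 / 3.2e+10 ≈ 0.5.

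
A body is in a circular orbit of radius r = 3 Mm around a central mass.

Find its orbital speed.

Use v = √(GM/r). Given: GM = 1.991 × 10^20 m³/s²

Convert to SI: r = 3 Mm = 3e+06 m.
For a circular orbit, gravity supplies the centripetal force, so v = √(GM / r).
v = √(1.991e+20 / 3e+06) m/s ≈ 8.147e+06 m/s = 8147 km/s.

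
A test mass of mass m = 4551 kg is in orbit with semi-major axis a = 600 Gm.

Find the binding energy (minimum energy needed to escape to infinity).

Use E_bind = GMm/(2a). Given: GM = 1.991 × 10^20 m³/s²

Convert to SI: a = 600 Gm = 6e+11 m.
Total orbital energy is E = −GMm/(2a); binding energy is E_bind = −E = GMm/(2a).
E_bind = 1.991e+20 · 4551 / (2 · 6e+11) J ≈ 7.551e+11 J = 755.1 GJ.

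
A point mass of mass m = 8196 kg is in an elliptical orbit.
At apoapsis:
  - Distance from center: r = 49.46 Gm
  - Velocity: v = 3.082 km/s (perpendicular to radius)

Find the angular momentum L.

Convert to SI: r = 49.46 Gm = 4.946e+10 m; v = 3.082 km/s = 3082 m/s.
Since v is perpendicular to r, L = m · v · r.
L = 8196 · 3082 · 4.946e+10 kg·m²/s ≈ 1.249e+18 kg·m²/s.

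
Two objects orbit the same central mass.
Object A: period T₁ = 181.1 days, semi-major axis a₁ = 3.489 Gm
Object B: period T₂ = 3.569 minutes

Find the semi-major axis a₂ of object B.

Convert to SI: T₁ = 181.1 days = 1.5647e+07 s; a₁ = 3.489 Gm = 3.489e+09 m; T₂ = 3.569 minutes = 214.14 s.
Kepler's third law: (T₁/T₂)² = (a₁/a₂)³ ⇒ a₂ = a₁ · (T₂/T₁)^(2/3).
T₂/T₁ = 214.14 / 1.5647e+07 = 1.36857e-05.
a₂ = 3.489e+09 · (1.36857e-05)^(2/3) m ≈ 1.996e+06 m = 1.996 Mm.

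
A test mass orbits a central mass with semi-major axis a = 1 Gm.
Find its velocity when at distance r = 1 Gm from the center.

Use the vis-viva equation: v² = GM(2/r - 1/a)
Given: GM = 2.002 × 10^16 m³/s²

Convert to SI: a = 1 Gm = 1e+09 m; r = 1 Gm = 1e+09 m.
Vis-viva: v = √(GM · (2/r − 1/a)).
2/r − 1/a = 2/1e+09 − 1/1e+09 = 1e-09 m⁻¹.
v = √(2.002e+16 · 1e-09) m/s ≈ 4474 m/s = 4.474 km/s.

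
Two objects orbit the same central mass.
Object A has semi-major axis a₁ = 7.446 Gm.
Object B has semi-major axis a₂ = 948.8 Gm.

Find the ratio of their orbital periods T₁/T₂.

Convert to SI: a₁ = 7.446 Gm = 7.446e+09 m; a₂ = 948.8 Gm = 9.488e+11 m.
From Kepler's third law, (T₁/T₂)² = (a₁/a₂)³, so T₁/T₂ = (a₁/a₂)^(3/2).
a₁/a₂ = 7.446e+09 / 9.488e+11 = 0.00784781.
T₁/T₂ = (0.00784781)^(3/2) ≈ 0.0006952.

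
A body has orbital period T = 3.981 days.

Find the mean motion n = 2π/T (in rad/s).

Convert to SI: T = 3.981 days = 343958 s.
n = 2π / T.
n = 2π / 343958 s ≈ 1.827e-05 rad/s.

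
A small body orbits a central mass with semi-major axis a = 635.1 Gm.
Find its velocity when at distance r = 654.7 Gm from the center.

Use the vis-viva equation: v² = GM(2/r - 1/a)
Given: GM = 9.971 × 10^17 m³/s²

Convert to SI: a = 635.1 Gm = 6.351e+11 m; r = 654.7 Gm = 6.547e+11 m.
Vis-viva: v = √(GM · (2/r − 1/a)).
2/r − 1/a = 2/6.547e+11 − 1/6.351e+11 = 1.48028e-12 m⁻¹.
v = √(9.971e+17 · 1.48028e-12) m/s ≈ 1215 m/s = 1.215 km/s.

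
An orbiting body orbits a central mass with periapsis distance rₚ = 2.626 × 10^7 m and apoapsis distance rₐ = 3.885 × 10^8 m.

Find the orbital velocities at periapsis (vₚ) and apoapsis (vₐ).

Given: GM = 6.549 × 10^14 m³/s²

Use the vis-viva equation v² = GM(2/r − 1/a) with a = (rₚ + rₐ)/2 = (2.626e+07 + 3.885e+08)/2 = 2.0738e+08 m.
vₚ = √(GM · (2/rₚ − 1/a)) = √(6.549e+14 · (2/2.626e+07 − 1/2.0738e+08)) m/s ≈ 6835 m/s = 6.835 km/s.
vₐ = √(GM · (2/rₐ − 1/a)) = √(6.549e+14 · (2/3.885e+08 − 1/2.0738e+08)) m/s ≈ 462 m/s = 462 m/s.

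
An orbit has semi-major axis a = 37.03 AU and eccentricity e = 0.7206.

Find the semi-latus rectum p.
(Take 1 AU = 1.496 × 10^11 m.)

Convert to SI: a = 37.03 AU = 5.53969e+12 m.
p = a (1 − e²).
p = 5.53969e+12 · (1 − (0.7206)²) = 5.53969e+12 · 0.480736 ≈ 2.663e+12 m = 17.8 AU.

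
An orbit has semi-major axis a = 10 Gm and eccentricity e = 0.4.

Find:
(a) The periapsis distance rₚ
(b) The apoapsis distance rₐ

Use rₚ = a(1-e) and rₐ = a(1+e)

Convert to SI: a = 10 Gm = 1e+10 m.
(a) rₚ = a(1 − e) = 1e+10 · (1 − 0.4) = 1e+10 · 0.6 ≈ 6e+09 m = 6 Gm.
(b) rₐ = a(1 + e) = 1e+10 · (1 + 0.4) = 1e+10 · 1.4 ≈ 1.4e+10 m = 14 Gm.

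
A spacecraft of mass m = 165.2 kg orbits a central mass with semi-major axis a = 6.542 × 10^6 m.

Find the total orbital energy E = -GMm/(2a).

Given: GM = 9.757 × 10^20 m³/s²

E = −GMm / (2a).
E = −9.757e+20 · 165.2 / (2 · 6.542e+06) J ≈ -1.232e+16 J = -12.32 PJ.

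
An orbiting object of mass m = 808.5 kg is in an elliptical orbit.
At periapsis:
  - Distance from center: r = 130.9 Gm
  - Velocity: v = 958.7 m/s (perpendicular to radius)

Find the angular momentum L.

Convert to SI: r = 130.9 Gm = 1.309e+11 m.
Since v is perpendicular to r, L = m · v · r.
L = 808.5 · 958.7 · 1.309e+11 kg·m²/s ≈ 1.015e+17 kg·m²/s.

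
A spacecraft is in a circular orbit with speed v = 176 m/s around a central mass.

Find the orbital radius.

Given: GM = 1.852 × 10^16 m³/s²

For a circular orbit, v² = GM / r, so r = GM / v².
r = 1.852e+16 / (176)² m ≈ 5.979e+11 m = 597.9 Gm.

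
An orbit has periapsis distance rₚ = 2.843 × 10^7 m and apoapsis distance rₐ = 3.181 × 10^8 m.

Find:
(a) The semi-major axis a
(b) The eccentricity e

(a) a = (rₚ + rₐ) / 2 = (2.843e+07 + 3.181e+08) / 2 ≈ 1.733e+08 m = 1.733 × 10^8 m.
(b) e = (rₐ − rₚ) / (rₐ + rₚ) = (3.181e+08 − 2.843e+07) / (3.181e+08 + 2.843e+07) ≈ 0.8359.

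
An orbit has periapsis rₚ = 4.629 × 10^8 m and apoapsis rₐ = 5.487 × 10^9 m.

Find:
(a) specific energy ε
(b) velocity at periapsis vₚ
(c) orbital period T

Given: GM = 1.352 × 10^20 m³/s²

(a) With a = (rₚ + rₐ)/2 = 2.97495e+09 m, ε = −GM/(2a) = −1.352e+20/(2 · 2.97495e+09) J/kg ≈ -2.272e+10 J/kg
(b) With a = (rₚ + rₐ)/2 = 2.97495e+09 m, vₚ = √(GM (2/rₚ − 1/a)) = √(1.352e+20 · (2/4.629e+08 − 1/2.97495e+09)) m/s ≈ 7.34e+05 m/s
(c) With a = (rₚ + rₐ)/2 = 2.97495e+09 m, T = 2π √(a³/GM) = 2π √((2.97495e+09)³/1.352e+20) s ≈ 8.768e+04 s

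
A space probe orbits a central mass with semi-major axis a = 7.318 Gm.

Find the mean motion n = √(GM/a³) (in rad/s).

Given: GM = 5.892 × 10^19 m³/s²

Convert to SI: a = 7.318 Gm = 7.318e+09 m.
n = √(GM / a³).
n = √(5.892e+19 / (7.318e+09)³) rad/s ≈ 1.226e-05 rad/s.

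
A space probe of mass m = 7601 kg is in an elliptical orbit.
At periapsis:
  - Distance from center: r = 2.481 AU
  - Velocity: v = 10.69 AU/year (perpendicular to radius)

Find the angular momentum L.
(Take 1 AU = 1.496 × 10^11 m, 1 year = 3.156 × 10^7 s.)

Convert to SI: r = 2.481 AU = 3.71158e+11 m; v = 10.69 AU/year = 50672.5 m/s.
Since v is perpendicular to r, L = m · v · r.
L = 7601 · 50672.5 · 3.71158e+11 kg·m²/s ≈ 1.43e+20 kg·m²/s.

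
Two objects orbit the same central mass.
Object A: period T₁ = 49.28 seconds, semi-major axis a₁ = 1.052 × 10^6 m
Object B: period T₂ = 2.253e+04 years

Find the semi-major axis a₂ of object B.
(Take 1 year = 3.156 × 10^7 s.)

Convert to SI: T₂ = 2.253e+04 years = 7.11047e+11 s.
Kepler's third law: (T₁/T₂)² = (a₁/a₂)³ ⇒ a₂ = a₁ · (T₂/T₁)^(2/3).
T₂/T₁ = 7.11047e+11 / 49.28 = 1.44287e+10.
a₂ = 1.052e+06 · (1.44287e+10)^(2/3) m ≈ 6.235e+12 m = 6.235 × 10^12 m.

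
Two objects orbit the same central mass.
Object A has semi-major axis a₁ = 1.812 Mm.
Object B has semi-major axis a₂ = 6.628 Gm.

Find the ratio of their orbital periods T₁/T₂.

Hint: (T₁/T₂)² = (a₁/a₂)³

Convert to SI: a₁ = 1.812 Mm = 1.812e+06 m; a₂ = 6.628 Gm = 6.628e+09 m.
From Kepler's third law, (T₁/T₂)² = (a₁/a₂)³, so T₁/T₂ = (a₁/a₂)^(3/2).
a₁/a₂ = 1.812e+06 / 6.628e+09 = 0.000273386.
T₁/T₂ = (0.000273386)^(3/2) ≈ 4.52e-06.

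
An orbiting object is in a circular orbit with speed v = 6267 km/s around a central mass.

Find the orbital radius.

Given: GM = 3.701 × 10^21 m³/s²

Convert to SI: v = 6267 km/s = 6.267e+06 m/s.
For a circular orbit, v² = GM / r, so r = GM / v².
r = 3.701e+21 / (6.267e+06)² m ≈ 9.423e+07 m = 94.23 Mm.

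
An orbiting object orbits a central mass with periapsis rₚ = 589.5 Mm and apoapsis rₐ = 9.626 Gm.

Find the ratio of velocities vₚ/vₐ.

Convert to SI: rₚ = 589.5 Mm = 5.895e+08 m; rₐ = 9.626 Gm = 9.626e+09 m.
Conservation of angular momentum gives rₚvₚ = rₐvₐ, so vₚ/vₐ = rₐ/rₚ.
vₚ/vₐ = 9.626e+09 / 5.895e+08 ≈ 16.33.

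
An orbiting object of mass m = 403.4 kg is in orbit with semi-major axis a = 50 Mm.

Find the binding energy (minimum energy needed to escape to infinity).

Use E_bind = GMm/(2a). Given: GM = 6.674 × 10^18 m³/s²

Convert to SI: a = 50 Mm = 5e+07 m.
Total orbital energy is E = −GMm/(2a); binding energy is E_bind = −E = GMm/(2a).
E_bind = 6.674e+18 · 403.4 / (2 · 5e+07) J ≈ 2.692e+13 J = 26.92 TJ.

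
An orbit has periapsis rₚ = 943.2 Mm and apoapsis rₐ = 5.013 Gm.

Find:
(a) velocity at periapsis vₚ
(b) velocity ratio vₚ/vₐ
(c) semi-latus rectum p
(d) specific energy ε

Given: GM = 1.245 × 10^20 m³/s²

Convert to SI: rₚ = 943.2 Mm = 9.432e+08 m; rₐ = 5.013 Gm = 5.013e+09 m.
(a) With a = (rₚ + rₐ)/2 = 2.9781e+09 m, vₚ = √(GM (2/rₚ − 1/a)) = √(1.245e+20 · (2/9.432e+08 − 1/2.9781e+09)) m/s ≈ 4.714e+05 m/s
(b) Conservation of angular momentum (rₚvₚ = rₐvₐ) gives vₚ/vₐ = rₐ/rₚ = 5.013e+09/9.432e+08 ≈ 5.315
(c) From a = (rₚ + rₐ)/2 = 2.9781e+09 m and e = (rₐ − rₚ)/(rₐ + rₚ) = 0.683288, p = a(1 − e²) = 2.9781e+09 · (1 − (0.683288)²) ≈ 1.588e+09 m
(d) With a = (rₚ + rₐ)/2 = 2.9781e+09 m, ε = −GM/(2a) = −1.245e+20/(2 · 2.9781e+09) J/kg ≈ -2.09e+10 J/kg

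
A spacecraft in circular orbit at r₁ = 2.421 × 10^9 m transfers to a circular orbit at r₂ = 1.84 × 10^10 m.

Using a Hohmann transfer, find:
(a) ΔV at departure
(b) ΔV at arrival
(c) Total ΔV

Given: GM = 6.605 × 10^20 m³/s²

Transfer semi-major axis: a_t = (r₁ + r₂)/2 = (2.421e+09 + 1.84e+10)/2 = 1.04105e+10 m.
Circular speeds: v₁ = √(GM/r₁) = 522323 m/s, v₂ = √(GM/r₂) = 189464 m/s.
Transfer speeds (vis-viva v² = GM(2/r − 1/a_t)): v₁ᵗ = 694404 m/s, v₂ᵗ = 91366.9 m/s.
(a) ΔV₁ = |v₁ᵗ − v₁| ≈ 1.721e+05 m/s = 172.1 km/s.
(b) ΔV₂ = |v₂ − v₂ᵗ| ≈ 9.81e+04 m/s = 98.1 km/s.
(c) ΔV_total = ΔV₁ + ΔV₂ ≈ 2.702e+05 m/s = 270.2 km/s.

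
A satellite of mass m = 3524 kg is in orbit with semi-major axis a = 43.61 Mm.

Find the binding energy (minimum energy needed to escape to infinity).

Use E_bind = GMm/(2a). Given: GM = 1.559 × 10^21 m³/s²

Convert to SI: a = 43.61 Mm = 4.361e+07 m.
Total orbital energy is E = −GMm/(2a); binding energy is E_bind = −E = GMm/(2a).
E_bind = 1.559e+21 · 3524 / (2 · 4.361e+07) J ≈ 6.299e+16 J = 62.99 PJ.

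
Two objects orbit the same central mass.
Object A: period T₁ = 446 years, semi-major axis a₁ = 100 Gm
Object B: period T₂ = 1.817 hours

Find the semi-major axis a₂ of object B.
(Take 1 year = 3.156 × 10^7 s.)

Convert to SI: T₁ = 446 years = 1.40758e+10 s; a₁ = 100 Gm = 1e+11 m; T₂ = 1.817 hours = 6541.2 s.
Kepler's third law: (T₁/T₂)² = (a₁/a₂)³ ⇒ a₂ = a₁ · (T₂/T₁)^(2/3).
T₂/T₁ = 6541.2 / 1.40758e+10 = 4.64714e-07.
a₂ = 1e+11 · (4.64714e-07)^(2/3) m ≈ 6e+06 m = 6 Mm.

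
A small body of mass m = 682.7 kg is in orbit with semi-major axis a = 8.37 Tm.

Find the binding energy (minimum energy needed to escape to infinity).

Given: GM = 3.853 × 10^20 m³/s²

Convert to SI: a = 8.37 Tm = 8.37e+12 m.
Total orbital energy is E = −GMm/(2a); binding energy is E_bind = −E = GMm/(2a).
E_bind = 3.853e+20 · 682.7 / (2 · 8.37e+12) J ≈ 1.571e+10 J = 15.71 GJ.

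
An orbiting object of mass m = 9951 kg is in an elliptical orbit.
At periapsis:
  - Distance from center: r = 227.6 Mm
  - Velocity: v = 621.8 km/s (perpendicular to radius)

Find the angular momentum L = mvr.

Convert to SI: r = 227.6 Mm = 2.276e+08 m; v = 621.8 km/s = 621800 m/s.
Since v is perpendicular to r, L = m · v · r.
L = 9951 · 621800 · 2.276e+08 kg·m²/s ≈ 1.408e+18 kg·m²/s.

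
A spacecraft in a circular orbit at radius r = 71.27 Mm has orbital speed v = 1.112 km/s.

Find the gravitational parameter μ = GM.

Convert to SI: r = 71.27 Mm = 7.127e+07 m; v = 1.112 km/s = 1112 m/s.
For a circular orbit v² = GM/r, so GM = v² · r.
GM = (1112)² · 7.127e+07 m³/s² ≈ 8.813e+13 m³/s² = 8.813 × 10^13 m³/s².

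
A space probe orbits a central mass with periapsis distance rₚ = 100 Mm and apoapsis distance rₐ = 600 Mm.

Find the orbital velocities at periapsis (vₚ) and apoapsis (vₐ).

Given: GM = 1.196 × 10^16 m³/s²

Convert to SI: rₚ = 100 Mm = 1e+08 m; rₐ = 600 Mm = 6e+08 m.
Use the vis-viva equation v² = GM(2/r − 1/a) with a = (rₚ + rₐ)/2 = (1e+08 + 6e+08)/2 = 3.5e+08 m.
vₚ = √(GM · (2/rₚ − 1/a)) = √(1.196e+16 · (2/1e+08 − 1/3.5e+08)) m/s ≈ 1.432e+04 m/s = 14.32 km/s.
vₐ = √(GM · (2/rₐ − 1/a)) = √(1.196e+16 · (2/6e+08 − 1/3.5e+08)) m/s ≈ 2386 m/s = 2.386 km/s.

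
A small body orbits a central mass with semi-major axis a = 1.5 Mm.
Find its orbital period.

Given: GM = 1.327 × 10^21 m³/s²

Convert to SI: a = 1.5 Mm = 1.5e+06 m.
Kepler's third law: T = 2π √(a³ / GM).
Substituting a = 1.5e+06 m and GM = 1.327e+21 m³/s²:
T = 2π √((1.5e+06)³ / 1.327e+21) s
T ≈ 0.3169 s = 0.3169 seconds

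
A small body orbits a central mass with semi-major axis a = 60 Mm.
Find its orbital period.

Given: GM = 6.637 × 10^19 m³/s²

Convert to SI: a = 60 Mm = 6e+07 m.
Kepler's third law: T = 2π √(a³ / GM).
Substituting a = 6e+07 m and GM = 6.637e+19 m³/s²:
T = 2π √((6e+07)³ / 6.637e+19) s
T ≈ 358.4 s = 5.974 minutes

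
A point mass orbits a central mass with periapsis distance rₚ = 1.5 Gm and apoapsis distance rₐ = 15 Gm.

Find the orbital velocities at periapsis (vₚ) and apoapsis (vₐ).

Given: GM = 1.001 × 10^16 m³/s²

Convert to SI: rₚ = 1.5 Gm = 1.5e+09 m; rₐ = 15 Gm = 1.5e+10 m.
Use the vis-viva equation v² = GM(2/r − 1/a) with a = (rₚ + rₐ)/2 = (1.5e+09 + 1.5e+10)/2 = 8.25e+09 m.
vₚ = √(GM · (2/rₚ − 1/a)) = √(1.001e+16 · (2/1.5e+09 − 1/8.25e+09)) m/s ≈ 3483 m/s = 3.483 km/s.
vₐ = √(GM · (2/rₐ − 1/a)) = √(1.001e+16 · (2/1.5e+10 − 1/8.25e+09)) m/s ≈ 348.3 m/s = 348.3 m/s.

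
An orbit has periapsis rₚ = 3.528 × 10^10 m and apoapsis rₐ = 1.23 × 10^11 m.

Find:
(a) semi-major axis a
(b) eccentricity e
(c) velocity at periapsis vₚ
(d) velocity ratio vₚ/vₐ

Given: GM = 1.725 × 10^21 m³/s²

(a) a = (rₚ + rₐ)/2 = (3.528e+10 + 1.23e+11)/2 ≈ 7.914e+10 m
(b) e = (rₐ − rₚ)/(rₐ + rₚ) = (1.23e+11 − 3.528e+10)/(1.23e+11 + 3.528e+10) ≈ 0.5542
(c) With a = (rₚ + rₐ)/2 = 7.914e+10 m, vₚ = √(GM (2/rₚ − 1/a)) = √(1.725e+21 · (2/3.528e+10 − 1/7.914e+10)) m/s ≈ 2.757e+05 m/s
(d) Conservation of angular momentum (rₚvₚ = rₐvₐ) gives vₚ/vₐ = rₐ/rₚ = 1.23e+11/3.528e+10 ≈ 3.486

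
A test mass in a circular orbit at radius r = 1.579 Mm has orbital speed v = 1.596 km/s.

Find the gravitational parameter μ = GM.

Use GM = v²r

Convert to SI: r = 1.579 Mm = 1.579e+06 m; v = 1.596 km/s = 1596 m/s.
For a circular orbit v² = GM/r, so GM = v² · r.
GM = (1596)² · 1.579e+06 m³/s² ≈ 4.022e+12 m³/s² = 4.022 × 10^12 m³/s².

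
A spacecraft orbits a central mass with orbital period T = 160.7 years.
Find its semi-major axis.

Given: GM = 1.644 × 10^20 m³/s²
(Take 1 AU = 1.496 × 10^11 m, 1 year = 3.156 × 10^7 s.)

Convert to SI: T = 160.7 years = 5.07169e+09 s.
Invert Kepler's third law: a = (GM · T² / (4π²))^(1/3).
Substituting T = 5.07169e+09 s and GM = 1.644e+20 m³/s²:
a = (1.644e+20 · (5.07169e+09)² / (4π²))^(1/3) m
a ≈ 4.749e+12 m = 31.75 AU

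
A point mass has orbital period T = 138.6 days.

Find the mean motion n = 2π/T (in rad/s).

Convert to SI: T = 138.6 days = 1.1975e+07 s.
n = 2π / T.
n = 2π / 1.1975e+07 s ≈ 5.247e-07 rad/s.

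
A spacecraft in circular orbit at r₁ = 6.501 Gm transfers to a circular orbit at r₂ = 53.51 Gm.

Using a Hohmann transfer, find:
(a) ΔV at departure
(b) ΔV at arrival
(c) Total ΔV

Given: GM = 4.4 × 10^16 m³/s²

Convert to SI: r₁ = 6.501 Gm = 6.501e+09 m; r₂ = 53.51 Gm = 5.351e+10 m.
Transfer semi-major axis: a_t = (r₁ + r₂)/2 = (6.501e+09 + 5.351e+10)/2 = 3.00055e+10 m.
Circular speeds: v₁ = √(GM/r₁) = 2601.57 m/s, v₂ = √(GM/r₂) = 906.794 m/s.
Transfer speeds (vis-viva v² = GM(2/r − 1/a_t)): v₁ᵗ = 3474.19 m/s, v₂ᵗ = 422.084 m/s.
(a) ΔV₁ = |v₁ᵗ − v₁| ≈ 872.6 m/s = 872.6 m/s.
(b) ΔV₂ = |v₂ − v₂ᵗ| ≈ 484.7 m/s = 484.7 m/s.
(c) ΔV_total = ΔV₁ + ΔV₂ ≈ 1357 m/s = 1.357 km/s.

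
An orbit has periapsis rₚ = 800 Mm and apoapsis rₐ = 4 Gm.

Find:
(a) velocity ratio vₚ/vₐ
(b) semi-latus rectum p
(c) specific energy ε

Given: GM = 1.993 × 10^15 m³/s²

Convert to SI: rₚ = 800 Mm = 8e+08 m; rₐ = 4 Gm = 4e+09 m.
(a) Conservation of angular momentum (rₚvₚ = rₐvₐ) gives vₚ/vₐ = rₐ/rₚ = 4e+09/8e+08 ≈ 5
(b) From a = (rₚ + rₐ)/2 = 2.4e+09 m and e = (rₐ − rₚ)/(rₐ + rₚ) = 0.666667, p = a(1 − e²) = 2.4e+09 · (1 − (0.666667)²) ≈ 1.333e+09 m
(c) With a = (rₚ + rₐ)/2 = 2.4e+09 m, ε = −GM/(2a) = −1.993e+15/(2 · 2.4e+09) J/kg ≈ -4.152e+05 J/kg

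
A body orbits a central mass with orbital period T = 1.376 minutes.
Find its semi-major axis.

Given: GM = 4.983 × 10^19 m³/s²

Convert to SI: T = 1.376 minutes = 82.56 s.
Invert Kepler's third law: a = (GM · T² / (4π²))^(1/3).
Substituting T = 82.56 s and GM = 4.983e+19 m³/s²:
a = (4.983e+19 · (82.56)² / (4π²))^(1/3) m
a ≈ 2.049e+07 m = 2.049 × 10^7 m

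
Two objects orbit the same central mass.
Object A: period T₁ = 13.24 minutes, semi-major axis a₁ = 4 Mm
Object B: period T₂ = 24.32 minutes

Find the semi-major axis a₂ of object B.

Convert to SI: T₁ = 13.24 minutes = 794.4 s; a₁ = 4 Mm = 4e+06 m; T₂ = 24.32 minutes = 1459.2 s.
Kepler's third law: (T₁/T₂)² = (a₁/a₂)³ ⇒ a₂ = a₁ · (T₂/T₁)^(2/3).
T₂/T₁ = 1459.2 / 794.4 = 1.83686.
a₂ = 4e+06 · (1.83686)^(2/3) m ≈ 5.999e+06 m = 5.999 Mm.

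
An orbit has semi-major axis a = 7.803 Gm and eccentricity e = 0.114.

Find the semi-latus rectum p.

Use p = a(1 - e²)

Convert to SI: a = 7.803 Gm = 7.803e+09 m.
p = a (1 − e²).
p = 7.803e+09 · (1 − (0.114)²) = 7.803e+09 · 0.987004 ≈ 7.702e+09 m = 7.702 Gm.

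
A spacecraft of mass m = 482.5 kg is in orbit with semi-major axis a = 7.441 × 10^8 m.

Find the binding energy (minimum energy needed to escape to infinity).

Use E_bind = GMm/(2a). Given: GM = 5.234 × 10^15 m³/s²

Total orbital energy is E = −GMm/(2a); binding energy is E_bind = −E = GMm/(2a).
E_bind = 5.234e+15 · 482.5 / (2 · 7.441e+08) J ≈ 1.697e+09 J = 1.697 GJ.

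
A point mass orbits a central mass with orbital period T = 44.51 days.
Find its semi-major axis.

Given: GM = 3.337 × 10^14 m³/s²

Convert to SI: T = 44.51 days = 3.84566e+06 s.
Invert Kepler's third law: a = (GM · T² / (4π²))^(1/3).
Substituting T = 3.84566e+06 s and GM = 3.337e+14 m³/s²:
a = (3.337e+14 · (3.84566e+06)² / (4π²))^(1/3) m
a ≈ 5e+08 m = 500 Mm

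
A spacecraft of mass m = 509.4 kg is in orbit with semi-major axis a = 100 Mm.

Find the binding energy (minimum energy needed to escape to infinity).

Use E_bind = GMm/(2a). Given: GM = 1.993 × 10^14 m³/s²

Convert to SI: a = 100 Mm = 1e+08 m.
Total orbital energy is E = −GMm/(2a); binding energy is E_bind = −E = GMm/(2a).
E_bind = 1.993e+14 · 509.4 / (2 · 1e+08) J ≈ 5.076e+08 J = 507.6 MJ.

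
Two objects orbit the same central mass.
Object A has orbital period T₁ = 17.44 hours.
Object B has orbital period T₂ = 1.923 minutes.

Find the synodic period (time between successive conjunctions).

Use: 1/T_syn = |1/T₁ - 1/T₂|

Convert to SI: T₁ = 17.44 hours = 62784 s; T₂ = 1.923 minutes = 115.38 s.
T_syn = |T₁ · T₂ / (T₁ − T₂)|.
T_syn = |62784 · 115.38 / (62784 − 115.38)| s ≈ 115.6 s = 1.927 minutes.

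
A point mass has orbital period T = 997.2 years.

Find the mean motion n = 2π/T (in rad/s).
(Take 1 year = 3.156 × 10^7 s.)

Convert to SI: T = 997.2 years = 3.14716e+10 s.
n = 2π / T.
n = 2π / 3.14716e+10 s ≈ 1.996e-10 rad/s.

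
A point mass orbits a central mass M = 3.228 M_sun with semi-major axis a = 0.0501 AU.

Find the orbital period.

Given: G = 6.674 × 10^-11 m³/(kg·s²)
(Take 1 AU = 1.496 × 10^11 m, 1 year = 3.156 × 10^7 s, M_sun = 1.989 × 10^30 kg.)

Convert to SI: a = 0.0501 AU = 7.49496e+09 m; M = 3.228 M_sun = 6.42049e+30 kg.
GM = G · M = 6.674e-11 · 6.42049e+30 = 4.28504e+20 m³/s².
Kepler's third law: T = 2π √(a³ / GM).
Substituting a = 7.49496e+09 m and GM = 4.28504e+20 m³/s²:
T = 2π √((7.49496e+09)³ / 4.28504e+20) s
T ≈ 1.97e+05 s = 0.006241 years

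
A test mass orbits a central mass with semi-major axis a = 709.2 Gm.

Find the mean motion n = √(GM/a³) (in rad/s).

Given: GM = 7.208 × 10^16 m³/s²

Convert to SI: a = 709.2 Gm = 7.092e+11 m.
n = √(GM / a³).
n = √(7.208e+16 / (7.092e+11)³) rad/s ≈ 4.495e-10 rad/s.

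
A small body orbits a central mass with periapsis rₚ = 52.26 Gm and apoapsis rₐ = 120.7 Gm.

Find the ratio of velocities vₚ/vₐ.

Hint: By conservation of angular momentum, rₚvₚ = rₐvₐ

Convert to SI: rₚ = 52.26 Gm = 5.226e+10 m; rₐ = 120.7 Gm = 1.207e+11 m.
Conservation of angular momentum gives rₚvₚ = rₐvₐ, so vₚ/vₐ = rₐ/rₚ.
vₚ/vₐ = 1.207e+11 / 5.226e+10 ≈ 2.31.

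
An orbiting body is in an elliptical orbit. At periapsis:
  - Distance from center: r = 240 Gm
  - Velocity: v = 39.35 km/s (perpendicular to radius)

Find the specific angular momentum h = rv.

Convert to SI: r = 240 Gm = 2.4e+11 m; v = 39.35 km/s = 39350 m/s.
With v perpendicular to r, h = r · v.
h = 2.4e+11 · 39350 m²/s ≈ 9.444e+15 m²/s.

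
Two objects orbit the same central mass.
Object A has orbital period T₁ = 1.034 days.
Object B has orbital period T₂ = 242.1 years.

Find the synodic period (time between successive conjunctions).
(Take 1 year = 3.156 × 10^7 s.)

Convert to SI: T₁ = 1.034 days = 89337.6 s; T₂ = 242.1 years = 7.64068e+09 s.
T_syn = |T₁ · T₂ / (T₁ − T₂)|.
T_syn = |89337.6 · 7.64068e+09 / (89337.6 − 7.64068e+09)| s ≈ 8.934e+04 s = 1.034 days.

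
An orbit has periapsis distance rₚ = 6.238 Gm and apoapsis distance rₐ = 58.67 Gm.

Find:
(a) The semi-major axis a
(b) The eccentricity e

Convert to SI: rₚ = 6.238 Gm = 6.238e+09 m; rₐ = 58.67 Gm = 5.867e+10 m.
(a) a = (rₚ + rₐ) / 2 = (6.238e+09 + 5.867e+10) / 2 ≈ 3.245e+10 m = 32.45 Gm.
(b) e = (rₐ − rₚ) / (rₐ + rₚ) = (5.867e+10 − 6.238e+09) / (5.867e+10 + 6.238e+09) ≈ 0.8078.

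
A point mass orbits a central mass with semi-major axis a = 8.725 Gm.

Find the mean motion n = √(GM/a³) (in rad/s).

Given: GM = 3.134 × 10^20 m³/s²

Convert to SI: a = 8.725 Gm = 8.725e+09 m.
n = √(GM / a³).
n = √(3.134e+20 / (8.725e+09)³) rad/s ≈ 2.172e-05 rad/s.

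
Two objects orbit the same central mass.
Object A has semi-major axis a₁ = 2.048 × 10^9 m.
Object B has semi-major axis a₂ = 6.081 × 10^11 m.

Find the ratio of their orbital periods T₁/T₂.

From Kepler's third law, (T₁/T₂)² = (a₁/a₂)³, so T₁/T₂ = (a₁/a₂)^(3/2).
a₁/a₂ = 2.048e+09 / 6.081e+11 = 0.00336787.
T₁/T₂ = (0.00336787)^(3/2) ≈ 0.0001954.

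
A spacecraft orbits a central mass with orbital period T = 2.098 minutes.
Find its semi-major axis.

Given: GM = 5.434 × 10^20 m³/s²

Convert to SI: T = 2.098 minutes = 125.88 s.
Invert Kepler's third law: a = (GM · T² / (4π²))^(1/3).
Substituting T = 125.88 s and GM = 5.434e+20 m³/s²:
a = (5.434e+20 · (125.88)² / (4π²))^(1/3) m
a ≈ 6.019e+07 m = 60.19 Mm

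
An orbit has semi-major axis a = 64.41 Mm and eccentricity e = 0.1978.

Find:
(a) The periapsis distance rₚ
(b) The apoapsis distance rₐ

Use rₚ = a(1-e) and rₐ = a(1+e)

Convert to SI: a = 64.41 Mm = 6.441e+07 m.
(a) rₚ = a(1 − e) = 6.441e+07 · (1 − 0.1978) = 6.441e+07 · 0.8022 ≈ 5.167e+07 m = 51.67 Mm.
(b) rₐ = a(1 + e) = 6.441e+07 · (1 + 0.1978) = 6.441e+07 · 1.1978 ≈ 7.715e+07 m = 77.15 Mm.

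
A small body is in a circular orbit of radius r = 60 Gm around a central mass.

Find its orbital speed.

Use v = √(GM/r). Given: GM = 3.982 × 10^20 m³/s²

Convert to SI: r = 60 Gm = 6e+10 m.
For a circular orbit, gravity supplies the centripetal force, so v = √(GM / r).
v = √(3.982e+20 / 6e+10) m/s ≈ 8.147e+04 m/s = 81.47 km/s.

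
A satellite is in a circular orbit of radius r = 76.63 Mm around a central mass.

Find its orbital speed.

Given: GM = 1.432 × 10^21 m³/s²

Convert to SI: r = 76.63 Mm = 7.663e+07 m.
For a circular orbit, gravity supplies the centripetal force, so v = √(GM / r).
v = √(1.432e+21 / 7.663e+07) m/s ≈ 4.323e+06 m/s = 4323 km/s.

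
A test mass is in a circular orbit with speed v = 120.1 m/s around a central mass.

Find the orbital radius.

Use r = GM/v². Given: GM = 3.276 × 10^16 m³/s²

For a circular orbit, v² = GM / r, so r = GM / v².
r = 3.276e+16 / (120.1)² m ≈ 2.271e+12 m = 2.271 × 10^12 m.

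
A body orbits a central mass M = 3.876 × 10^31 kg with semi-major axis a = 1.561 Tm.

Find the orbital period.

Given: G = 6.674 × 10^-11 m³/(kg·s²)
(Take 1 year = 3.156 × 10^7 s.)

Convert to SI: a = 1.561 Tm = 1.561e+12 m.
GM = G · M = 6.674e-11 · 3.876e+31 = 2.58684e+21 m³/s².
Kepler's third law: T = 2π √(a³ / GM).
Substituting a = 1.561e+12 m and GM = 2.58684e+21 m³/s²:
T = 2π √((1.561e+12)³ / 2.58684e+21) s
T ≈ 2.409e+08 s = 7.634 years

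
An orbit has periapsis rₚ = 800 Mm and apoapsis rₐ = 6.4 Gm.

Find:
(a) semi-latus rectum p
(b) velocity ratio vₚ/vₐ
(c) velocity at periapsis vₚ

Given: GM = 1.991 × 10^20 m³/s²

Convert to SI: rₚ = 800 Mm = 8e+08 m; rₐ = 6.4 Gm = 6.4e+09 m.
(a) From a = (rₚ + rₐ)/2 = 3.6e+09 m and e = (rₐ − rₚ)/(rₐ + rₚ) = 0.777778, p = a(1 − e²) = 3.6e+09 · (1 − (0.777778)²) ≈ 1.422e+09 m
(b) Conservation of angular momentum (rₚvₚ = rₐvₐ) gives vₚ/vₐ = rₐ/rₚ = 6.4e+09/8e+08 ≈ 8
(c) With a = (rₚ + rₐ)/2 = 3.6e+09 m, vₚ = √(GM (2/rₚ − 1/a)) = √(1.991e+20 · (2/8e+08 − 1/3.6e+09)) m/s ≈ 6.652e+05 m/s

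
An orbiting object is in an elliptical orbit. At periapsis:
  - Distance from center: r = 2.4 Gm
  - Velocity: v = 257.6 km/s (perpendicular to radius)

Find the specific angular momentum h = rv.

Convert to SI: r = 2.4 Gm = 2.4e+09 m; v = 257.6 km/s = 257600 m/s.
With v perpendicular to r, h = r · v.
h = 2.4e+09 · 257600 m²/s ≈ 6.182e+14 m²/s.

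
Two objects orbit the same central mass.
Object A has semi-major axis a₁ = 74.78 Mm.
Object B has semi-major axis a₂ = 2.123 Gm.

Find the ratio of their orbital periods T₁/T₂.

Convert to SI: a₁ = 74.78 Mm = 7.478e+07 m; a₂ = 2.123 Gm = 2.123e+09 m.
From Kepler's third law, (T₁/T₂)² = (a₁/a₂)³, so T₁/T₂ = (a₁/a₂)^(3/2).
a₁/a₂ = 7.478e+07 / 2.123e+09 = 0.0352237.
T₁/T₂ = (0.0352237)^(3/2) ≈ 0.006611.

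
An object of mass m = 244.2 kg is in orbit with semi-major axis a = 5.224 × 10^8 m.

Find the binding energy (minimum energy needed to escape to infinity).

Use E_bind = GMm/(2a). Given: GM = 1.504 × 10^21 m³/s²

Total orbital energy is E = −GMm/(2a); binding energy is E_bind = −E = GMm/(2a).
E_bind = 1.504e+21 · 244.2 / (2 · 5.224e+08) J ≈ 3.515e+14 J = 351.5 TJ.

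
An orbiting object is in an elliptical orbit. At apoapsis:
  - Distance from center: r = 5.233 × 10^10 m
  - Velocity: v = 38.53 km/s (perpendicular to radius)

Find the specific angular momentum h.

Convert to SI: v = 38.53 km/s = 38530 m/s.
With v perpendicular to r, h = r · v.
h = 5.233e+10 · 38530 m²/s ≈ 2.016e+15 m²/s.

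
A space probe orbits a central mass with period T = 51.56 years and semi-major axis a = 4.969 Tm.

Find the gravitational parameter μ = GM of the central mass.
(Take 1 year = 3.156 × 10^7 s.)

Convert to SI: T = 51.56 years = 1.62723e+09 s; a = 4.969 Tm = 4.969e+12 m.
GM = 4π² · a³ / T².
GM = 4π² · (4.969e+12)³ / (1.62723e+09)² m³/s² ≈ 1.829e+21 m³/s² = 1.829 × 10^21 m³/s².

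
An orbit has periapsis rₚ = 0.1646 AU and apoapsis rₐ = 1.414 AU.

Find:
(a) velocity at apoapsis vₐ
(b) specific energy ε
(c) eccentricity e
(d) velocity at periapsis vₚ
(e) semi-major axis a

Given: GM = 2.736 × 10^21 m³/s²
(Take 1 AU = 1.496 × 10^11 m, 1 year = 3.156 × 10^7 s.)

Convert to SI: rₚ = 0.1646 AU = 2.46242e+10 m; rₐ = 1.414 AU = 2.11534e+11 m.
(a) With a = (rₚ + rₐ)/2 = 1.18079e+11 m, vₐ = √(GM (2/rₐ − 1/a)) = √(2.736e+21 · (2/2.11534e+11 − 1/1.18079e+11)) m/s ≈ 5.194e+04 m/s
(b) With a = (rₚ + rₐ)/2 = 1.18079e+11 m, ε = −GM/(2a) = −2.736e+21/(2 · 1.18079e+11) J/kg ≈ -1.159e+10 J/kg
(c) e = (rₐ − rₚ)/(rₐ + rₚ) = (2.11534e+11 − 2.46242e+10)/(2.11534e+11 + 2.46242e+10) ≈ 0.7915
(d) With a = (rₚ + rₐ)/2 = 1.18079e+11 m, vₚ = √(GM (2/rₚ − 1/a)) = √(2.736e+21 · (2/2.46242e+10 − 1/1.18079e+11)) m/s ≈ 4.462e+05 m/s
(e) a = (rₚ + rₐ)/2 = (2.46242e+10 + 2.11534e+11)/2 ≈ 1.181e+11 m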